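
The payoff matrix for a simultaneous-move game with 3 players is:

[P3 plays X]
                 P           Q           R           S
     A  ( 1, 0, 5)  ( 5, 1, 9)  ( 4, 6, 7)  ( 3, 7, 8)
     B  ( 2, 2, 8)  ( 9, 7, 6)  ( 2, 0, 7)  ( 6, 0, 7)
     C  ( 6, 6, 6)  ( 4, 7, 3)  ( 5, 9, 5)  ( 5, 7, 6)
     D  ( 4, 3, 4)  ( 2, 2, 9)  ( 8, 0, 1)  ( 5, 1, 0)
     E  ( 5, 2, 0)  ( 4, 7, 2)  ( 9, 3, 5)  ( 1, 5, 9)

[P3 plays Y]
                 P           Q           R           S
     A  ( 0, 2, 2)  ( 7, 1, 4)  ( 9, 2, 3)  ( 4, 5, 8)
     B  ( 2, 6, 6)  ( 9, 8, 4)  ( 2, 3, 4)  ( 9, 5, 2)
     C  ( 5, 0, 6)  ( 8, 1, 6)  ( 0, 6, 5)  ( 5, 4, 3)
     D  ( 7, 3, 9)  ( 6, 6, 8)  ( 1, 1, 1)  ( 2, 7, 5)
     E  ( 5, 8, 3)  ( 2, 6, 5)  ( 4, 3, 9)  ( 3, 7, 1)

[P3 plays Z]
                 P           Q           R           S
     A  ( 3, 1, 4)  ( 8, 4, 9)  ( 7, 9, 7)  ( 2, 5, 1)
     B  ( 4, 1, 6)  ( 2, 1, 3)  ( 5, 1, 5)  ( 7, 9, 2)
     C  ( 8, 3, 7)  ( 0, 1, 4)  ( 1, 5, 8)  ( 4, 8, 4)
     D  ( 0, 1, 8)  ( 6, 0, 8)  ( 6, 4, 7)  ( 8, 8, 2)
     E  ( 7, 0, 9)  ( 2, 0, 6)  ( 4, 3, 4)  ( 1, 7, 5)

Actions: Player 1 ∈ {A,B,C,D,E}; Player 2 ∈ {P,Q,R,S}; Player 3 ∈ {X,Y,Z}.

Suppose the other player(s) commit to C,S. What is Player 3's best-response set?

argmax u_3 = {X}

u_3(X vs C,S) = 6
u_3(Y vs C,S) = 3
u_3(Z vs C,S) = 4
max payoff 6 at {X}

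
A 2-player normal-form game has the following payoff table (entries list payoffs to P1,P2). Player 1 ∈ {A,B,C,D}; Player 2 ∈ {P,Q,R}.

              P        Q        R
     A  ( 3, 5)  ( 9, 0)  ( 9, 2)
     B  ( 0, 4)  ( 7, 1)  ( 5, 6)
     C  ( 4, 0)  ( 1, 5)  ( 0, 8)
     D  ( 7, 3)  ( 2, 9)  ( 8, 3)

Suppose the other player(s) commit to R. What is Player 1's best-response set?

BR_1 = {A}

u_1(A vs R) = 9
u_1(B vs R) = 5
u_1(C vs R) = 0
u_1(D vs R) = 8
max payoff 9 at {A}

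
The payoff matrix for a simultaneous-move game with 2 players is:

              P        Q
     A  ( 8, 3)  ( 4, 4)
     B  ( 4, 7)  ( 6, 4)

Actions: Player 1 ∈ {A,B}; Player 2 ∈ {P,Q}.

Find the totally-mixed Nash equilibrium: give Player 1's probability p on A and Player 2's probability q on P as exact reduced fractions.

P1 indiff ⇒ q·8+(1-q)·4 = q·4+(1-q)·6 ⇒ q(4) = (1-q)(2) ⇒ q = 1/3
P2 indiff ⇒ p·3+(1-p)·7 = p·4+(1-p)·4 ⇒ p(-1) = (1-p)(-3) ⇒ p = 3/4

(p,q) = (3/4, 1/3)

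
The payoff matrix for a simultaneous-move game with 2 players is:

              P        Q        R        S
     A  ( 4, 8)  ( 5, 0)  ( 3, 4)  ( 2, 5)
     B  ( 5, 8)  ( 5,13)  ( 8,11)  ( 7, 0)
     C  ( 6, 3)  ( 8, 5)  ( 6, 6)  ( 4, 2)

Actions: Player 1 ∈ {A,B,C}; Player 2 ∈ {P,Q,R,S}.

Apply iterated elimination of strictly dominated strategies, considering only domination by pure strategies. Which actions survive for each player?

P1 drop A (C beats it: P:6>4 Q:8>5 R:6>3 S:4>2)
P2 drop P (Q beats it: B:13>8 C:5>3)
P2 drop S (Q beats it: B:13>0 C:5>2)
P1→{B,C} P2→{Q,R}

Remaining: P1:{B,C} P2:{Q,R}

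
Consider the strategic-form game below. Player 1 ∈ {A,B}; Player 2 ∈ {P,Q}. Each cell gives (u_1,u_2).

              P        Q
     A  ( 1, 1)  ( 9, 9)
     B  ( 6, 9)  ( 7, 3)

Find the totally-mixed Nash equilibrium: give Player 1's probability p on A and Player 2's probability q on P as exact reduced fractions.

P1 indiff ⇒ q·1+(1-q)·9 = q·6+(1-q)·7 ⇒ q(-5) = (1-q)(-2) ⇒ q = 2/7
P2 indiff ⇒ p·1+(1-p)·9 = p·9+(1-p)·3 ⇒ p(-8) = (1-p)(-6) ⇒ p = 3/7

(p,q) = (3/7, 2/7)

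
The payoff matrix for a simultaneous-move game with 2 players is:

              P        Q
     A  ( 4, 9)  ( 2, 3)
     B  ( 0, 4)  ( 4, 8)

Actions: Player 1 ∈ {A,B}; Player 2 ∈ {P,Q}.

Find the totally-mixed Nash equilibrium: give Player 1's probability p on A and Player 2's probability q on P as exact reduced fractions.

(p,q) = (2/5, 1/3)

P1 indiff ⇒ q·4+(1-q)·2 = q·0+(1-q)·4 ⇒ q(4) = (1-q)(2) ⇒ q = 1/3
P2 indiff ⇒ p·9+(1-p)·4 = p·3+(1-p)·8 ⇒ p(6) = (1-p)(4) ⇒ p = 2/5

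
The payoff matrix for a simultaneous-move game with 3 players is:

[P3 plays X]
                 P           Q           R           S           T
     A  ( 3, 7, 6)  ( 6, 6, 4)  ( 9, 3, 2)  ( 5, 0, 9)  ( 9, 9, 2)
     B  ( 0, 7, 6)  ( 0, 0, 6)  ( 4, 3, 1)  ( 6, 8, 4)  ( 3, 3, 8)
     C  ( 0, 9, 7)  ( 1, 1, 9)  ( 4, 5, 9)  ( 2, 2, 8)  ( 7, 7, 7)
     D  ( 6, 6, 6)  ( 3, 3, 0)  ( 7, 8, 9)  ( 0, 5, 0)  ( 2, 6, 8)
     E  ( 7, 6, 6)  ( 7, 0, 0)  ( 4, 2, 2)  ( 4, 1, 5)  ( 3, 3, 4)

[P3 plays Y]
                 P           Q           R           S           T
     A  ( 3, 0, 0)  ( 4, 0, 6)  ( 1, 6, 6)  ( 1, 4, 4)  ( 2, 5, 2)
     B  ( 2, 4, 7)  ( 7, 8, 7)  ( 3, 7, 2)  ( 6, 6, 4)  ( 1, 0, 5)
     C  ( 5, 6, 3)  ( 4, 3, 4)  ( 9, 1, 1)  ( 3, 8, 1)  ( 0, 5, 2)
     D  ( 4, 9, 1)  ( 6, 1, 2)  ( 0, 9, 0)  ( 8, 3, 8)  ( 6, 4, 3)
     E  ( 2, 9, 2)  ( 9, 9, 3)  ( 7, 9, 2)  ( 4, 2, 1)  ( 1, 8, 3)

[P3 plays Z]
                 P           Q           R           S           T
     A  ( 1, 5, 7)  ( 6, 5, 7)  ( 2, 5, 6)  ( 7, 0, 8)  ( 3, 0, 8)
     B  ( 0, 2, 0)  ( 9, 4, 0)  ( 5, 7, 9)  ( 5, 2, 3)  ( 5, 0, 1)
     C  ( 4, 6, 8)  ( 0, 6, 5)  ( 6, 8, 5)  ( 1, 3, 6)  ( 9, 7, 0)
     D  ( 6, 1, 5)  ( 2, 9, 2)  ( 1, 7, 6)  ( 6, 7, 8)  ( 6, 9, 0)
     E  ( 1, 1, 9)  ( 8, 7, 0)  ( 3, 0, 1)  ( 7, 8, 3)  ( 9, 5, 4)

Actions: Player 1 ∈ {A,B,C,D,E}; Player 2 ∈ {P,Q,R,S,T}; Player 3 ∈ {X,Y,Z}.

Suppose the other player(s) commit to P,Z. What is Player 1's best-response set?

u_1(A vs P,Z) = 1
u_1(B vs P,Z) = 0
u_1(C vs P,Z) = 4
u_1(D vs P,Z) = 6
u_1(E vs P,Z) = 1
max payoff 6 at {D}

argmax u_1 = {D}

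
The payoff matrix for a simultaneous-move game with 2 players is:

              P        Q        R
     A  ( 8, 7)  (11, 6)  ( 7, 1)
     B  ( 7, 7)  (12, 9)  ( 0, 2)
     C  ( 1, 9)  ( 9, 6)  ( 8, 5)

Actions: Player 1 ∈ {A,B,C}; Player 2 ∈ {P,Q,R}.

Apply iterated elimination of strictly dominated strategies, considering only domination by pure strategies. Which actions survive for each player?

P2 drop R (P beats it: A:7>1 B:7>2 C:9>5)
P1 drop C (A beats it: P:8>1 Q:11>9)
P1→{A,B} P2→{P,Q}

IESDS → P1:{A,B} P2:{P,Q}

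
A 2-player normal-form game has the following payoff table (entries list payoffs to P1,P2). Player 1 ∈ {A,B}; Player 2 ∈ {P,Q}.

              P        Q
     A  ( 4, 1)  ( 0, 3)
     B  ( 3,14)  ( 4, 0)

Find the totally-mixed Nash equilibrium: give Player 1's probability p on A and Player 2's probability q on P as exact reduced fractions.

P1 mixes 7/8 on A; P2 mixes 4/5 on P

P1 indiff ⇒ q·4+(1-q)·0 = q·3+(1-q)·4 ⇒ q(1) = (1-q)(4) ⇒ q = 4/5
P2 indiff ⇒ p·1+(1-p)·14 = p·3+(1-p)·0 ⇒ p(-2) = (1-p)(-14) ⇒ p = 7/8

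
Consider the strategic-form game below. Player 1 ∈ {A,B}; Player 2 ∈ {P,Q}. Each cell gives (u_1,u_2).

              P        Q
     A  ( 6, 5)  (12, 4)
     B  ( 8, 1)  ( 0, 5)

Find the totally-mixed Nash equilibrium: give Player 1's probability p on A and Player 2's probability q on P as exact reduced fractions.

P1 indiff ⇒ q·6+(1-q)·12 = q·8+(1-q)·0 ⇒ q(-2) = (1-q)(-12) ⇒ q = 6/7
P2 indiff ⇒ p·5+(1-p)·1 = p·4+(1-p)·5 ⇒ p(1) = (1-p)(4) ⇒ p = 4/5

P1 mixes 4/5 on A; P2 mixes 6/7 on P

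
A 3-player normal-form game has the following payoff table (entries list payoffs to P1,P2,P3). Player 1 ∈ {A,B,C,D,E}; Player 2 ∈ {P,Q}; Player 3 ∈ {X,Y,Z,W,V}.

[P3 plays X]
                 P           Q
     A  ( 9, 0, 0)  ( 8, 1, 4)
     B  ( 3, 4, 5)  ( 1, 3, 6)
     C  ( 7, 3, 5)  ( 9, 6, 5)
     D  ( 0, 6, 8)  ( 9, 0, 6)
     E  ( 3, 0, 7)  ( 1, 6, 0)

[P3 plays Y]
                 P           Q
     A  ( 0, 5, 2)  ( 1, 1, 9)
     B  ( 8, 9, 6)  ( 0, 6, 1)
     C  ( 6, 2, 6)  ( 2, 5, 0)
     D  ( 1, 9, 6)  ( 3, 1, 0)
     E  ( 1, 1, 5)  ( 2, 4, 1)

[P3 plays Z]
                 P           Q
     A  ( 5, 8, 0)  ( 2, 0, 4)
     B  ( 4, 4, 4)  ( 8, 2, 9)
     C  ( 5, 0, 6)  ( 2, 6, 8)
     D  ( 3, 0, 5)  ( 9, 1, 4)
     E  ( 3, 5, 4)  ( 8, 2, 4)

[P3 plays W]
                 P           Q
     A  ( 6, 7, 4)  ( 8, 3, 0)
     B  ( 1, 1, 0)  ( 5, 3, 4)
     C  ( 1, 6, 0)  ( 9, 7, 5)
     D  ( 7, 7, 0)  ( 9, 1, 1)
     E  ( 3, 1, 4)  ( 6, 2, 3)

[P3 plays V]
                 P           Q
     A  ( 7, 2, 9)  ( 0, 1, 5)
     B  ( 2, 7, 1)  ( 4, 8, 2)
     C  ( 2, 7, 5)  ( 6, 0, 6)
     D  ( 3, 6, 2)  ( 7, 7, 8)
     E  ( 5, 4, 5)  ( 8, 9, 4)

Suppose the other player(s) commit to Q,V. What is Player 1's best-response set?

BR_1 = {E}

u_1(A vs Q,V) = 0
u_1(B vs Q,V) = 4
u_1(C vs Q,V) = 6
u_1(D vs Q,V) = 7
u_1(E vs Q,V) = 8
max payoff 8 at {E}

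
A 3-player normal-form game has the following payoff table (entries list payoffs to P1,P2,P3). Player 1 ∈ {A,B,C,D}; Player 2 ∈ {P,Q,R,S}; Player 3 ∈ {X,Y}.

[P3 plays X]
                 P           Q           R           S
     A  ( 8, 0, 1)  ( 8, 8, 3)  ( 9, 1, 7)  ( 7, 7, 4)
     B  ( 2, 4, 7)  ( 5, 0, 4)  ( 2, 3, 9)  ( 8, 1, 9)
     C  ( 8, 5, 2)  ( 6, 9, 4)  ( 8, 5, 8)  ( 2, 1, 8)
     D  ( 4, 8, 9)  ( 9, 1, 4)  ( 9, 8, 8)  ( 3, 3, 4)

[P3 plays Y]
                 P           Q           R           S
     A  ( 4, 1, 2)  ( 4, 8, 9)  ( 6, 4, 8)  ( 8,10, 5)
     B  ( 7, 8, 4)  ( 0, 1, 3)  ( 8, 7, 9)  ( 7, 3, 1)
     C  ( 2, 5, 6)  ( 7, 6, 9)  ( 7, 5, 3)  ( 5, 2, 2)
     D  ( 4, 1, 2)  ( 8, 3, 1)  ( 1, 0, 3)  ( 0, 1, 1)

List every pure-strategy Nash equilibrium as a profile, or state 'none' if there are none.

(A,P,X): not NE [P2→Q gives 8>0; P3→Y gives 2>1]
(A,P,Y): not NE [P1→B gives 7>4; P2→S gives 10>1]
(A,Q,X): not NE [P1→D gives 9>8; P3→Y gives 9>3]
(A,Q,Y): not NE [P1→D gives 8>4; P2→S gives 10>8]
(A,R,X): not NE [P2→Q gives 8>1; P3→Y gives 8>7]
(A,R,Y): not NE [P1→B gives 8>6; P2→S gives 10>4]
(A,S,X): not NE [P1→B gives 8>7; P2→Q gives 8>7; P3→Y gives 5>4]
(A,S,Y): NE
(B,P,X): not NE [P1→C gives 8>2]
(B,P,Y): not NE [P3→X gives 7>4]
(B,Q,X): not NE [P1→D gives 9>5; P2→P gives 4>0]
(B,Q,Y): not NE [P1→D gives 8>0; P2→P gives 8>1; P3→X gives 4>3]
(B,R,X): not NE [P1→D gives 9>2; P2→P gives 4>3]
(B,R,Y): not NE [P2→P gives 8>7]
(B,S,X): not NE [P2→P gives 4>1]
(B,S,Y): not NE [P1→A gives 8>7; P2→P gives 8>3; P3→X gives 9>1]
(C,P,X): not NE [P2→Q gives 9>5; P3→Y gives 6>2]
(C,P,Y): not NE [P1→B gives 7>2; P2→Q gives 6>5]
(C,Q,X): not NE [P1→D gives 9>6; P3→Y gives 9>4]
(C,Q,Y): not NE [P1→D gives 8>7]
(C,R,X): not NE [P1→D gives 9>8; P2→Q gives 9>5]
(C,R,Y): not NE [P1→B gives 8>7; P2→Q gives 6>5; P3→X gives 8>3]
(C,S,X): not NE [P1→B gives 8>2; P2→Q gives 9>1]
(C,S,Y): not NE [P1→A gives 8>5; P2→Q gives 6>2; P3→X gives 8>2]
(D,P,X): not NE [P1→C gives 8>4]
(D,P,Y): not NE [P1→B gives 7>4; P2→Q gives 3>1; P3→X gives 9>2]
(D,Q,X): not NE [P2→R gives 8>1]
(D,Q,Y): not NE [P3→X gives 4>1]
(D,R,X): NE
(D,R,Y): not NE [P1→B gives 8>1; P2→Q gives 3>0; P3→X gives 8>3]
(D,S,X): not NE [P1→B gives 8>3; P2→R gives 8>3]
(D,S,Y): not NE [P1→A gives 8>0; P2→Q gives 3>1; P3→X gives 4>1]

NE set: (A,S,Y), (D,R,X)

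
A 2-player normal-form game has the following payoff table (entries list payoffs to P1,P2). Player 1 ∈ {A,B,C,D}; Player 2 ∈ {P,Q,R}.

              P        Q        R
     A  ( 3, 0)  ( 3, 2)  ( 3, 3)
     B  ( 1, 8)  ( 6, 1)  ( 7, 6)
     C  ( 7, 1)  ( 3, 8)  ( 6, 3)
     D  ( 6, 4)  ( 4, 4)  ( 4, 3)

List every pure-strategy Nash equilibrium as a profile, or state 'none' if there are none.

PSNE: ∅

(A,P): not NE [P1→C gives 7>3; P2→R gives 3>0]
(A,Q): not NE [P1→B gives 6>3; P2→R gives 3>2]
(A,R): not NE [P1→B gives 7>3]
(B,P): not NE [P1→C gives 7>1]
(B,Q): not NE [P2→P gives 8>1]
(B,R): not NE [P2→P gives 8>6]
(C,P): not NE [P2→Q gives 8>1]
(C,Q): not NE [P1→B gives 6>3]
(C,R): not NE [P1→B gives 7>6; P2→Q gives 8>3]
(D,P): not NE [P1→C gives 7>6]
(D,Q): not NE [P1→B gives 6>4]
(D,R): not NE [P1→B gives 7>4; P2→Q gives 4>3]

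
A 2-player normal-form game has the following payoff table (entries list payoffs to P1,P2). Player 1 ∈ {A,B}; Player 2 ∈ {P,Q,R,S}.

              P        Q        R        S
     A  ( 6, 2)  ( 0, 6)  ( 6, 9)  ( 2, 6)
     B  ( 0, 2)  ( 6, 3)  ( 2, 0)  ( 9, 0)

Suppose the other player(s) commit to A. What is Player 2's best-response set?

P2 best: {R}

u_2(P vs A) = 2
u_2(Q vs A) = 6
u_2(R vs A) = 9
u_2(S vs A) = 6
max payoff 9 at {R}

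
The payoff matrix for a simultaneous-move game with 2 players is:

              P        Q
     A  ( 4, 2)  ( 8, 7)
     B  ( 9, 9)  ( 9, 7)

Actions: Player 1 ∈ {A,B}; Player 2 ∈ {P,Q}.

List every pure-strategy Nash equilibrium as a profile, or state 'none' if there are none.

(A,P): not NE [P1→B gives 9>4; P2→Q gives 7>2]
(A,Q): not NE [P1→B gives 9>8]
(B,P): NE
(B,Q): not NE [P2→P gives 9>7]

Nash profiles: (B,P)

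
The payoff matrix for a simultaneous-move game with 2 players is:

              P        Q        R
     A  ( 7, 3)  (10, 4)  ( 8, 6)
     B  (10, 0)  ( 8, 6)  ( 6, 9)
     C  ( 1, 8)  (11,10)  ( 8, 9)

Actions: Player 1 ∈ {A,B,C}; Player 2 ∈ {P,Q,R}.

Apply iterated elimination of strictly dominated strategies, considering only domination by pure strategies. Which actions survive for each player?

P2 drop P (Q beats it: A:4>3 B:6>0 C:10>8)
P1 drop B (A beats it: Q:10>8 R:8>6)
P1→{A,C} P2→{Q,R}

IESDS → P1:{A,C} P2:{Q,R}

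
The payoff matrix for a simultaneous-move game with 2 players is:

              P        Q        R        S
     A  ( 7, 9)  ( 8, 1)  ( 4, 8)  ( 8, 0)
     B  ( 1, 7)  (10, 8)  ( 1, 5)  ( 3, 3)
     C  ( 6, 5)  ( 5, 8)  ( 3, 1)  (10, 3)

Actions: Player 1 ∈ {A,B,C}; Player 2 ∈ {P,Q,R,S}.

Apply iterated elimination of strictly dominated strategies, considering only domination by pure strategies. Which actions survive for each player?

Remaining: P1:{A,B} P2:{P,Q}

P2 drop R (P beats it: A:9>8 B:7>5 C:5>1)
P2 drop S (P beats it: A:9>0 B:7>3 C:5>3)
P1 drop C (A beats it: P:7>6 Q:8>5)
P1→{A,B} P2→{P,Q}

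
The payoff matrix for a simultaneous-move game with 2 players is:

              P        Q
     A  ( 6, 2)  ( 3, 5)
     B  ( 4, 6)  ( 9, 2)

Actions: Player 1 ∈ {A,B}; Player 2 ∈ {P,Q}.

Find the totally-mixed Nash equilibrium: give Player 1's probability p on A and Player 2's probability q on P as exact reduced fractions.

P1 mixes 4/7 on A; P2 mixes 3/4 on P

P1 indiff ⇒ q·6+(1-q)·3 = q·4+(1-q)·9 ⇒ q(2) = (1-q)(6) ⇒ q = 3/4
P2 indiff ⇒ p·2+(1-p)·6 = p·5+(1-p)·2 ⇒ p(-3) = (1-p)(-4) ⇒ p = 4/7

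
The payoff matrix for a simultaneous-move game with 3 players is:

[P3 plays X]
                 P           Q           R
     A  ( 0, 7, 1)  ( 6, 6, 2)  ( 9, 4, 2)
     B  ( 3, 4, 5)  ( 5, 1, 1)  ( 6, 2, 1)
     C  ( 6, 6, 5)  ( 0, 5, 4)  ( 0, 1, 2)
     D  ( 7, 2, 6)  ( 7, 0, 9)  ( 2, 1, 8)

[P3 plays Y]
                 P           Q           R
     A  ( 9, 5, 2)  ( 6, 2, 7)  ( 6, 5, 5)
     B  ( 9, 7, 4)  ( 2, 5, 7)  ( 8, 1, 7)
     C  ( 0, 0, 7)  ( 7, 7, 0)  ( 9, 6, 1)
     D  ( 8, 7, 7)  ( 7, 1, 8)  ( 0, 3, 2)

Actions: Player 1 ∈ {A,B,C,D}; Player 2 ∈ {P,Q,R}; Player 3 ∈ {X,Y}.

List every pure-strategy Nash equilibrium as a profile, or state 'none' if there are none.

(A,P,X): not NE [P1→D gives 7>0; P3→Y gives 2>1]
(A,P,Y): NE
(A,Q,X): not NE [P1→D gives 7>6; P2→P gives 7>6; P3→Y gives 7>2]
(A,Q,Y): not NE [P1→D gives 7>6; P2→R gives 5>2]
(A,R,X): not NE [P2→P gives 7>4; P3→Y gives 5>2]
(A,R,Y): not NE [P1→C gives 9>6]
(B,P,X): not NE [P1→D gives 7>3]
(B,P,Y): not NE [P3→X gives 5>4]
(B,Q,X): not NE [P1→D gives 7>5; P2→P gives 4>1; P3→Y gives 7>1]
(B,Q,Y): not NE [P1→D gives 7>2; P2→P gives 7>5]
(B,R,X): not NE [P1→A gives 9>6; P2→P gives 4>2; P3→Y gives 7>1]
(B,R,Y): not NE [P1→C gives 9>8; P2→P gives 7>1]
(C,P,X): not NE [P1→D gives 7>6; P3→Y gives 7>5]
(C,P,Y): not NE [P1→B gives 9>0; P2→Q gives 7>0]
(C,Q,X): not NE [P1→D gives 7>0; P2→P gives 6>5]
(C,Q,Y): not NE [P3→X gives 4>0]
(C,R,X): not NE [P1→A gives 9>0; P2→P gives 6>1]
(C,R,Y): not NE [P2→Q gives 7>6; P3→X gives 2>1]
(D,P,X): not NE [P3→Y gives 7>6]
(D,P,Y): not NE [P1→B gives 9>8]
(D,Q,X): not NE [P2→P gives 2>0]
(D,Q,Y): not NE [P2→P gives 7>1; P3→X gives 9>8]
(D,R,X): not NE [P1→A gives 9>2; P2→P gives 2>1]
(D,R,Y): not NE [P1→C gives 9>0; P2→P gives 7>3; P3→X gives 8>2]

PSNE = {(A,P,Y)}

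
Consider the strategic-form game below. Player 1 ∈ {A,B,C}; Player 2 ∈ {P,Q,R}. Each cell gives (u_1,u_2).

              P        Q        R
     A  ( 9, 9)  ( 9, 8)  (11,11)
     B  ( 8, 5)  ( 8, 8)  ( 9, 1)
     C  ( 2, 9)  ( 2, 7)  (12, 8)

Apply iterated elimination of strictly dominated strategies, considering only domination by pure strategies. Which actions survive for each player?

P1 drop B (A beats it: P:9>8 Q:9>8 R:11>9)
P2 drop Q (P beats it: A:9>8 C:9>7)
P1→{A,C} P2→{P,R}

IESDS → P1:{A,C} P2:{P,R}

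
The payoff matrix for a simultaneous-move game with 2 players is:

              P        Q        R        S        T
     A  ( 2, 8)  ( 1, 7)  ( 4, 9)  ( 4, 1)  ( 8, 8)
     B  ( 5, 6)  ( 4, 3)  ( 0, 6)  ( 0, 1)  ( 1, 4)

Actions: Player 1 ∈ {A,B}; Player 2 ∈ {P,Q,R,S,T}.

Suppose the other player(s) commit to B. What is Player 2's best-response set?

u_2(P vs B) = 6
u_2(Q vs B) = 3
u_2(R vs B) = 6
u_2(S vs B) = 1
u_2(T vs B) = 4
max payoff 6 at {P,R}

BR_2 = {P,R}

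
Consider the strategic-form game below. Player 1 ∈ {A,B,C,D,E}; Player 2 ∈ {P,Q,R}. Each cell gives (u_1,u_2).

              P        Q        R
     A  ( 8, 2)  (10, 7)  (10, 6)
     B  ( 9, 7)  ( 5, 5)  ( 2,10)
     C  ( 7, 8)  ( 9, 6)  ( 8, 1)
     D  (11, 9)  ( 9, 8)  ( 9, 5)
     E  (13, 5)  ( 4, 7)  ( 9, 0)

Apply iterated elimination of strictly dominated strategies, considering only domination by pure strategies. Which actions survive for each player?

Survivors P1:{A,D,E} P2:{P,Q}

P1 drop B (D beats it: P:11>9 Q:9>5 R:9>2)
P1 drop C (A beats it: P:8>7 Q:10>9 R:10>8)
P2 drop R (Q beats it: A:7>6 D:8>5 E:7>0)
P1→{A,D,E} P2→{P,Q}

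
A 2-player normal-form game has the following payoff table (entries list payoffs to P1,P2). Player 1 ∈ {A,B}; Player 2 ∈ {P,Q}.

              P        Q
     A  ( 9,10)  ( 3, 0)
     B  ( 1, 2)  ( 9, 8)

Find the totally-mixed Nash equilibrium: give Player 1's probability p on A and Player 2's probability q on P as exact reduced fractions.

p=3/8, q=3/7

P1 indiff ⇒ q·9+(1-q)·3 = q·1+(1-q)·9 ⇒ q(8) = (1-q)(6) ⇒ q = 3/7
P2 indiff ⇒ p·10+(1-p)·2 = p·0+(1-p)·8 ⇒ p(10) = (1-p)(6) ⇒ p = 3/8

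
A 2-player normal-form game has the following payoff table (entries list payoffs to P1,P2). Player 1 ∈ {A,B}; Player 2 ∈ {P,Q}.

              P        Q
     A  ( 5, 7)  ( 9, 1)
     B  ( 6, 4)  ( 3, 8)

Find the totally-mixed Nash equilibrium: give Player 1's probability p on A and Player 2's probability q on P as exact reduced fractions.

P1 indiff ⇒ q·5+(1-q)·9 = q·6+(1-q)·3 ⇒ q(-1) = (1-q)(-6) ⇒ q = 6/7
P2 indiff ⇒ p·7+(1-p)·4 = p·1+(1-p)·8 ⇒ p(6) = (1-p)(4) ⇒ p = 2/5

(p,q) = (2/5, 6/7)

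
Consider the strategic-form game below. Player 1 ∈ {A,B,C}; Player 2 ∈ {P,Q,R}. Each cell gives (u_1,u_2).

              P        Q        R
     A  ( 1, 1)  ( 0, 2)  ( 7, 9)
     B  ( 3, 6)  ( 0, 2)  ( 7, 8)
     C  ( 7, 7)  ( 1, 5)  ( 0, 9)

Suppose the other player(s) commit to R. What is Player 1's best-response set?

P1 best: {A,B}

u_1(A vs R) = 7
u_1(B vs R) = 7
u_1(C vs R) = 0
max payoff 7 at {A,B}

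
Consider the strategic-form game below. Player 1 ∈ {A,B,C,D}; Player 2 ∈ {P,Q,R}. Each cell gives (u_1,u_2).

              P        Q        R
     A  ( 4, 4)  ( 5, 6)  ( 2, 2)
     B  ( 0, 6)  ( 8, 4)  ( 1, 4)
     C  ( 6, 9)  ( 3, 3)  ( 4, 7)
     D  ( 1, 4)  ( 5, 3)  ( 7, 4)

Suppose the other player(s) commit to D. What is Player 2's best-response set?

P2 best: {P,R}

u_2(P vs D) = 4
u_2(Q vs D) = 3
u_2(R vs D) = 4
max payoff 4 at {P,R}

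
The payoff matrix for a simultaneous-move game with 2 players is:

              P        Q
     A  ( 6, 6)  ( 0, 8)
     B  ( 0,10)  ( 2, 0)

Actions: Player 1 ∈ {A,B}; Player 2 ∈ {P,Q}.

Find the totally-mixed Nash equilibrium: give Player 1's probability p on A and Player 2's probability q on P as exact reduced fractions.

(p,q) = (5/6, 1/4)

P1 indiff ⇒ q·6+(1-q)·0 = q·0+(1-q)·2 ⇒ q(6) = (1-q)(2) ⇒ q = 1/4
P2 indiff ⇒ p·6+(1-p)·10 = p·8+(1-p)·0 ⇒ p(-2) = (1-p)(-10) ⇒ p = 5/6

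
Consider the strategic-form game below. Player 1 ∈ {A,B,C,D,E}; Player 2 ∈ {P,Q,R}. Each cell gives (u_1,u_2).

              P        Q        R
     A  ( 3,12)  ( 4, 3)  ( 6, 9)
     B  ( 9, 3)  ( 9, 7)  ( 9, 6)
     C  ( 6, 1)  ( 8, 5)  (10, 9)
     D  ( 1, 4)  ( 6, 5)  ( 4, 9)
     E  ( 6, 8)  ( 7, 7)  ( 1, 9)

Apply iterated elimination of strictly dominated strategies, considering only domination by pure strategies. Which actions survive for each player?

P1 drop A (B beats it: P:9>3 Q:9>4 R:9>6)
P1 drop D (B beats it: P:9>1 Q:9>6 R:9>4)
P1 drop E (B beats it: P:9>6 Q:9>7 R:9>1)
P2 drop P (Q beats it: B:7>3 C:5>1)
P1→{B,C} P2→{Q,R}

IESDS → P1:{B,C} P2:{Q,R}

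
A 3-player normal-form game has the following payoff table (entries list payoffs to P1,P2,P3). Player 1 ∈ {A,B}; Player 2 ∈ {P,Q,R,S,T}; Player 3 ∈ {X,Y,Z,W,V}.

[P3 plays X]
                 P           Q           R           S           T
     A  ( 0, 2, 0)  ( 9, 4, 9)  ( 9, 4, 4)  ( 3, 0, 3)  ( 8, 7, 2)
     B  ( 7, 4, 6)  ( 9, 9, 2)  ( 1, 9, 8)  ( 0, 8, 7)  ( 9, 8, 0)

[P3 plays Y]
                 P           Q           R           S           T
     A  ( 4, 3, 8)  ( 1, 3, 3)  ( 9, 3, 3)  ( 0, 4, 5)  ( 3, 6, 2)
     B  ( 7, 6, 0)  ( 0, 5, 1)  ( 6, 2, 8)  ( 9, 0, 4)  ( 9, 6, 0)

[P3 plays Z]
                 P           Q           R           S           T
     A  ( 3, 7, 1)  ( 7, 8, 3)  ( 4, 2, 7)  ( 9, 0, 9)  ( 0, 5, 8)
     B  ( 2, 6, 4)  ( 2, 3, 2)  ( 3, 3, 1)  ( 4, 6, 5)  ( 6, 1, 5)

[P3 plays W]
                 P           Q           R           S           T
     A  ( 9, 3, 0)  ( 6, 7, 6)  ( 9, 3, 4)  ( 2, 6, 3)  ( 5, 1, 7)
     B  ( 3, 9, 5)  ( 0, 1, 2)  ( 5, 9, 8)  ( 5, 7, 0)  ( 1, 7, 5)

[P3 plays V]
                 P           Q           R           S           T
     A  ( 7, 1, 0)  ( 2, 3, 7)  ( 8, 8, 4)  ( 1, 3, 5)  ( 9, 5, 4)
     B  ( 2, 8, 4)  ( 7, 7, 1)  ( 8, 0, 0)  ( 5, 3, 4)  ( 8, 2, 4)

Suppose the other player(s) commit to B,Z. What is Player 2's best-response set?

u_2(P vs B,Z) = 6
u_2(Q vs B,Z) = 3
u_2(R vs B,Z) = 3
u_2(S vs B,Z) = 6
u_2(T vs B,Z) = 1
max payoff 6 at {P,S}

argmax u_2 = {P,S}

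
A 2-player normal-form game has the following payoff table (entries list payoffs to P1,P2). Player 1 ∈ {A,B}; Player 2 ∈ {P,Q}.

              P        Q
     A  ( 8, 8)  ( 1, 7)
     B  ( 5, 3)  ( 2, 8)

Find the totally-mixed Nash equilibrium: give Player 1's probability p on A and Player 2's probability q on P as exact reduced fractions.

P1 indiff ⇒ q·8+(1-q)·1 = q·5+(1-q)·2 ⇒ q(3) = (1-q)(1) ⇒ q = 1/4
P2 indiff ⇒ p·8+(1-p)·3 = p·7+(1-p)·8 ⇒ p(1) = (1-p)(5) ⇒ p = 5/6

p=5/6, q=1/4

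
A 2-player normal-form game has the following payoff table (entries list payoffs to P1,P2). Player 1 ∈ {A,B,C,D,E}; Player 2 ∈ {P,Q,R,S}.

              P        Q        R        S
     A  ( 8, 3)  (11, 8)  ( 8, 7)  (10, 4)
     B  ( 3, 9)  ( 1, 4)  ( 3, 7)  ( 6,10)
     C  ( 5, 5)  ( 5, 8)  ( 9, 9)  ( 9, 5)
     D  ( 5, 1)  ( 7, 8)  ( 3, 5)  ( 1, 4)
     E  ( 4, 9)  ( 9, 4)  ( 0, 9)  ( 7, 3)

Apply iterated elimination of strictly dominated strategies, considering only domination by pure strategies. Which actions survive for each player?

P1 drop B (A beats it: P:8>3 Q:11>1 R:8>3 S:10>6)
P1 drop D (A beats it: P:8>5 Q:11>7 R:8>3 S:10>1)
P1 drop E (A beats it: P:8>4 Q:11>9 R:8>0 S:10>7)
P2 drop P (Q beats it: A:8>3 C:8>5)
P2 drop S (Q beats it: A:8>4 C:8>5)
P1→{A,C} P2→{Q,R}

Remaining: P1:{A,C} P2:{Q,R}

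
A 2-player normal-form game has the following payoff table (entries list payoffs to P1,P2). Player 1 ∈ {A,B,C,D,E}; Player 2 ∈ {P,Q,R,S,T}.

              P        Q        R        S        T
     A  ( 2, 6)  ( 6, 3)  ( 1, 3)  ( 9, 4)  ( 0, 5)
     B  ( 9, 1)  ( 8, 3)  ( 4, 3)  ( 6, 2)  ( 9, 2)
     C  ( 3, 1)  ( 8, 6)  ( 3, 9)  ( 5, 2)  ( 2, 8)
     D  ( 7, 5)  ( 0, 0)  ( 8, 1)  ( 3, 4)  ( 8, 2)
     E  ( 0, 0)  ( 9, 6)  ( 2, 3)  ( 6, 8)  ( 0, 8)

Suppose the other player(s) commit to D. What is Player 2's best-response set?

P2 best: {P}

u_2(P vs D) = 5
u_2(Q vs D) = 0
u_2(R vs D) = 1
u_2(S vs D) = 4
u_2(T vs D) = 2
max payoff 5 at {P}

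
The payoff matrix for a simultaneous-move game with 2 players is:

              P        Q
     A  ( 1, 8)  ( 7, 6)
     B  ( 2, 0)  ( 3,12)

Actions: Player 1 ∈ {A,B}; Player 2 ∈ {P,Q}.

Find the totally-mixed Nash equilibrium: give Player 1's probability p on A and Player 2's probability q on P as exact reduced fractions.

p=6/7, q=4/5

P1 indiff ⇒ q·1+(1-q)·7 = q·2+(1-q)·3 ⇒ q(-1) = (1-q)(-4) ⇒ q = 4/5
P2 indiff ⇒ p·8+(1-p)·0 = p·6+(1-p)·12 ⇒ p(2) = (1-p)(12) ⇒ p = 6/7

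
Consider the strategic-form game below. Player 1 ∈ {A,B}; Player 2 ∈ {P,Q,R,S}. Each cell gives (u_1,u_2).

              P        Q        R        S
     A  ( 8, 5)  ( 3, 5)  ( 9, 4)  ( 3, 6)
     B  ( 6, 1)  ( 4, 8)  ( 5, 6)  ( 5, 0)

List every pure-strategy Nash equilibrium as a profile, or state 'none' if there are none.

Nash profiles: (B,Q)

(A,P): not NE [P2→S gives 6>5]
(A,Q): not NE [P1→B gives 4>3; P2→S gives 6>5]
(A,R): not NE [P2→S gives 6>4]
(A,S): not NE [P1→B gives 5>3]
(B,P): not NE [P1→A gives 8>6; P2→Q gives 8>1]
(B,Q): NE
(B,R): not NE [P1→A gives 9>5; P2→Q gives 8>6]
(B,S): not NE [P2→Q gives 8>0]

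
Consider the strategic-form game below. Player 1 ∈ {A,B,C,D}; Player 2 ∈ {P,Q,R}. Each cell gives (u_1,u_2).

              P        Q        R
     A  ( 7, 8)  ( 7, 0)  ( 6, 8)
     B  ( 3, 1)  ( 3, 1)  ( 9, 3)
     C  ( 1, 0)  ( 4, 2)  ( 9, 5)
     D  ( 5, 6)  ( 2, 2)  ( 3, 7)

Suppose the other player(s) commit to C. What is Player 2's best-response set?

argmax u_2 = {R}

u_2(P vs C) = 0
u_2(Q vs C) = 2
u_2(R vs C) = 5
max payoff 5 at {R}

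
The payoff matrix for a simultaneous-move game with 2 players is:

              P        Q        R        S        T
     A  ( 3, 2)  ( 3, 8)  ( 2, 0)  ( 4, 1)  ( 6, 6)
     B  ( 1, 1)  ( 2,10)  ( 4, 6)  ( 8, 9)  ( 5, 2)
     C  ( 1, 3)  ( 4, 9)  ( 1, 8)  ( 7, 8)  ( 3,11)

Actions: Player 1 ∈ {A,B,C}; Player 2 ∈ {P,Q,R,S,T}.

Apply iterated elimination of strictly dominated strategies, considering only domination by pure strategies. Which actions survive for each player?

Survivors P1:{A,C} P2:{Q,T}

P2 drop P (Q beats it: A:8>2 B:10>1 C:9>3)
P2 drop R (Q beats it: A:8>0 B:10>6 C:9>8)
P2 drop S (Q beats it: A:8>1 B:10>9 C:9>8)
P1 drop B (A beats it: Q:3>2 T:6>5)
P1→{A,C} P2→{Q,T}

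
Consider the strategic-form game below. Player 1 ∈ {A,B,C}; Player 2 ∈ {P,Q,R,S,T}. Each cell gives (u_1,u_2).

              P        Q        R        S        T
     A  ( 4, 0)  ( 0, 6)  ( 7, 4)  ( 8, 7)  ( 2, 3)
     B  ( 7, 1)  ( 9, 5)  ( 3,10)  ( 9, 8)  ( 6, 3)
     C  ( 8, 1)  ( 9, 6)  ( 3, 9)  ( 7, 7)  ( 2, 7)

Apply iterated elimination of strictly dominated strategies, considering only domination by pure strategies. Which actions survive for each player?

P2 drop P (Q beats it: A:6>0 B:5>1 C:6>1)
P2 drop Q (S beats it: A:7>6 B:8>5 C:7>6)
P2 drop T (R beats it: A:4>3 B:10>3 C:9>7)
P1 drop C (A beats it: R:7>3 S:8>7)
P1→{A,B} P2→{R,S}

IESDS → P1:{A,B} P2:{R,S}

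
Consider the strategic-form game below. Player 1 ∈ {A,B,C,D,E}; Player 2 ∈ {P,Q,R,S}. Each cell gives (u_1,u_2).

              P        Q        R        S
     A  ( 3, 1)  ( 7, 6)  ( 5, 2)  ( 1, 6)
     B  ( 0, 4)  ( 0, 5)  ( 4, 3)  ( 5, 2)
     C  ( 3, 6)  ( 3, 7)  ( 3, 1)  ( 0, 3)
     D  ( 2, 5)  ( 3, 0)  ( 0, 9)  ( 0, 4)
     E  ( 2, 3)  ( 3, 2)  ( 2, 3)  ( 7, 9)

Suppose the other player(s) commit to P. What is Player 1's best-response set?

u_1(A vs P) = 3
u_1(B vs P) = 0
u_1(C vs P) = 3
u_1(D vs P) = 2
u_1(E vs P) = 2
max payoff 3 at {A,C}

argmax u_1 = {A,C}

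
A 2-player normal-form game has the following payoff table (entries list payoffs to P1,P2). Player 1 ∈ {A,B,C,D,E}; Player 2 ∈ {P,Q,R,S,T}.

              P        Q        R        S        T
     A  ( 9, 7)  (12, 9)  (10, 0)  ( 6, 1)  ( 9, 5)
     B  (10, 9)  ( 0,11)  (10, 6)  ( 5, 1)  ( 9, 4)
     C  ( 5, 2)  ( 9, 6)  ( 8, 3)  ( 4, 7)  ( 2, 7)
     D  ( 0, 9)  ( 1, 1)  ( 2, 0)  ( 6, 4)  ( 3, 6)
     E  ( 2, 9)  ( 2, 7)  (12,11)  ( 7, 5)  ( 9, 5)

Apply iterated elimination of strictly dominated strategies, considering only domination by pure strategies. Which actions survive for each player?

Survivors P1:{A,B,E} P2:{P,Q,R}

P1 drop C (A beats it: P:9>5 Q:12>9 R:10>8 S:6>4 T:9>2)
P1 drop D (E beats it: P:2>0 Q:2>1 R:12>2 S:7>6 T:9>3)
P2 drop S (P beats it: A:7>1 B:9>1 E:9>5)
P2 drop T (P beats it: A:7>5 B:9>4 E:9>5)
P1→{A,B,E} P2→{P,Q,R}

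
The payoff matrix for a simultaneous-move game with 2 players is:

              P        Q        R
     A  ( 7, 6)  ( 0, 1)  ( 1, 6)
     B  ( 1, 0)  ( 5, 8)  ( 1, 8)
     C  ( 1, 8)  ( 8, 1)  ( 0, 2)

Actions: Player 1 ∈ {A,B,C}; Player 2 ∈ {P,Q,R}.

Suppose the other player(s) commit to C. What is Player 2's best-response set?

argmax u_2 = {P}

u_2(P vs C) = 8
u_2(Q vs C) = 1
u_2(R vs C) = 2
max payoff 8 at {P}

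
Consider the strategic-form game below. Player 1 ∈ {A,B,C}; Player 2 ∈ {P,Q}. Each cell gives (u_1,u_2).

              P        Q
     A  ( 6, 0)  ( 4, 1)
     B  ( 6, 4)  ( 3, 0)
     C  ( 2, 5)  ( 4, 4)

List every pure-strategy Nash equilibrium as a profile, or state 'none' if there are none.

Nash profiles: (A,Q), (B,P)

(A,P): not NE [P2→Q gives 1>0]
(A,Q): NE
(B,P): NE
(B,Q): not NE [P1→C gives 4>3; P2→P gives 4>0]
(C,P): not NE [P1→B gives 6>2]
(C,Q): not NE [P2→P gives 5>4]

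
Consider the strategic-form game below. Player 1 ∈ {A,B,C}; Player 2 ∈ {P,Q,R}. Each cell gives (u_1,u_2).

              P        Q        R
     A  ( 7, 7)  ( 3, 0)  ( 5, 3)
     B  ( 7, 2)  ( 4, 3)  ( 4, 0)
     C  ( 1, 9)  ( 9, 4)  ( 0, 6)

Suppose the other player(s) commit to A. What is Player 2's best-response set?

u_2(P vs A) = 7
u_2(Q vs A) = 0
u_2(R vs A) = 3
max payoff 7 at {P}

argmax u_2 = {P}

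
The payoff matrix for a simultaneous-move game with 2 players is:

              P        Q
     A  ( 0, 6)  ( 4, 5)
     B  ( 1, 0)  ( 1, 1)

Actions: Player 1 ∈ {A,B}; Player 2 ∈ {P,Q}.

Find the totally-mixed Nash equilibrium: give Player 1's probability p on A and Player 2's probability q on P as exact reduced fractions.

P1 mixes 1/2 on A; P2 mixes 3/4 on P

P1 indiff ⇒ q·0+(1-q)·4 = q·1+(1-q)·1 ⇒ q(-1) = (1-q)(-3) ⇒ q = 3/4
P2 indiff ⇒ p·6+(1-p)·0 = p·5+(1-p)·1 ⇒ p(1) = (1-p)(1) ⇒ p = 1/2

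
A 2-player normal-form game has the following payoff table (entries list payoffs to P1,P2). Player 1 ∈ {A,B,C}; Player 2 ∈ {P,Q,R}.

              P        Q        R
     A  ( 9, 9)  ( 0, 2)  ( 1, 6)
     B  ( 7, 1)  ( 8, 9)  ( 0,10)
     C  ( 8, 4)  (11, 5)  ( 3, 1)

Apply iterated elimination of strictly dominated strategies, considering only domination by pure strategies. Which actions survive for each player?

P1 drop B (C beats it: P:8>7 Q:11>8 R:3>0)
P2 drop R (P beats it: A:9>6 C:4>1)
P1→{A,C} P2→{P,Q}

IESDS → P1:{A,C} P2:{P,Q}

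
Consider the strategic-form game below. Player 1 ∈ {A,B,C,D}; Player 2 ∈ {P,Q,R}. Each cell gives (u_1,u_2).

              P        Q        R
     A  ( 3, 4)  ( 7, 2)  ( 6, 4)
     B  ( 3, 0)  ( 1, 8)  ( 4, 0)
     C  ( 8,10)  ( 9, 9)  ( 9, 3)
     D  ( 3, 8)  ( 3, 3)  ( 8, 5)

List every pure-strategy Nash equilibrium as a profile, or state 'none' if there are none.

Nash profiles: (C,P)

(A,P): not NE [P1→C gives 8>3]
(A,Q): not NE [P1→C gives 9>7; P2→R gives 4>2]
(A,R): not NE [P1→C gives 9>6]
(B,P): not NE [P1→C gives 8>3; P2→Q gives 8>0]
(B,Q): not NE [P1→C gives 9>1]
(B,R): not NE [P1→C gives 9>4; P2→Q gives 8>0]
(C,P): NE
(C,Q): not NE [P2→P gives 10>9]
(C,R): not NE [P2→P gives 10>3]
(D,P): not NE [P1→C gives 8>3]
(D,Q): not NE [P1→C gives 9>3; P2→P gives 8>3]
(D,R): not NE [P1→C gives 9>8; P2→P gives 8>5]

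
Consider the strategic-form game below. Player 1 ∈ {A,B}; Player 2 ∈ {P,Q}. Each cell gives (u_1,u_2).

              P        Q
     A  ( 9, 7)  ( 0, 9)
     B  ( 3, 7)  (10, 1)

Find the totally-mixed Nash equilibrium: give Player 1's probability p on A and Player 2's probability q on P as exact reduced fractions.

(p,q) = (3/4, 5/8)

P1 indiff ⇒ q·9+(1-q)·0 = q·3+(1-q)·10 ⇒ q(6) = (1-q)(10) ⇒ q = 5/8
P2 indiff ⇒ p·7+(1-p)·7 = p·9+(1-p)·1 ⇒ p(-2) = (1-p)(-6) ⇒ p = 3/4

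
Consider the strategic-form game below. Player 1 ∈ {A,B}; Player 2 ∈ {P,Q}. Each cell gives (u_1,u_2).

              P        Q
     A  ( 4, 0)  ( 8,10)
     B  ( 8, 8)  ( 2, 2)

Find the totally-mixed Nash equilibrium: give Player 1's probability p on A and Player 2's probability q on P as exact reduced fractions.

P1 indiff ⇒ q·4+(1-q)·8 = q·8+(1-q)·2 ⇒ q(-4) = (1-q)(-6) ⇒ q = 3/5
P2 indiff ⇒ p·0+(1-p)·8 = p·10+(1-p)·2 ⇒ p(-10) = (1-p)(-6) ⇒ p = 3/8

p=3/8, q=3/5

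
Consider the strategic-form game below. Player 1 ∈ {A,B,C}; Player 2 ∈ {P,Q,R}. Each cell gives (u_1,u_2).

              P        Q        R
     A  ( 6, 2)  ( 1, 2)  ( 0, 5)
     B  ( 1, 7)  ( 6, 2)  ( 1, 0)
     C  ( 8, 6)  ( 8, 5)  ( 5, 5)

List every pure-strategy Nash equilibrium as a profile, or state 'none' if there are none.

Nash profiles: (C,P)

(A,P): not NE [P1→C gives 8>6; P2→R gives 5>2]
(A,Q): not NE [P1→C gives 8>1; P2→R gives 5>2]
(A,R): not NE [P1→C gives 5>0]
(B,P): not NE [P1→C gives 8>1]
(B,Q): not NE [P1→C gives 8>6; P2→P gives 7>2]
(B,R): not NE [P1→C gives 5>1; P2→P gives 7>0]
(C,P): NE
(C,Q): not NE [P2→P gives 6>5]
(C,R): not NE [P2→P gives 6>5]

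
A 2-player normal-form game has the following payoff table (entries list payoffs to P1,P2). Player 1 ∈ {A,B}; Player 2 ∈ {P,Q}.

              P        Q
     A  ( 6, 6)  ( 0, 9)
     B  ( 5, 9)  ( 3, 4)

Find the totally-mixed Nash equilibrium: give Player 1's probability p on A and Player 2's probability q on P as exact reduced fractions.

P1 mixes 5/8 on A; P2 mixes 3/4 on P

P1 indiff ⇒ q·6+(1-q)·0 = q·5+(1-q)·3 ⇒ q(1) = (1-q)(3) ⇒ q = 3/4
P2 indiff ⇒ p·6+(1-p)·9 = p·9+(1-p)·4 ⇒ p(-3) = (1-p)(-5) ⇒ p = 5/8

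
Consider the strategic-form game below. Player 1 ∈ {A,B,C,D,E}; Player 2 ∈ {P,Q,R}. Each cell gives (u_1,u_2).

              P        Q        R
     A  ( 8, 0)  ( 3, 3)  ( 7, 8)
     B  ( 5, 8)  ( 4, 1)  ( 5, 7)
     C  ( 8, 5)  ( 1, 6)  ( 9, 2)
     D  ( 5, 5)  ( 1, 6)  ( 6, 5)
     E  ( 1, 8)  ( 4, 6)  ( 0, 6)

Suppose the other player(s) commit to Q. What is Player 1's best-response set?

u_1(A vs Q) = 3
u_1(B vs Q) = 4
u_1(C vs Q) = 1
u_1(D vs Q) = 1
u_1(E vs Q) = 4
max payoff 4 at {B,E}

argmax u_1 = {B,E}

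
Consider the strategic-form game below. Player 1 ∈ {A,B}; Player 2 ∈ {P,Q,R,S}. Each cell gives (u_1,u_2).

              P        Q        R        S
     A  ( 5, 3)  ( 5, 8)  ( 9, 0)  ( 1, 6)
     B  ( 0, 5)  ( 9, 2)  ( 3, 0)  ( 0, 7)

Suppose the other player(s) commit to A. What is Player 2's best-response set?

argmax u_2 = {Q}

u_2(P vs A) = 3
u_2(Q vs A) = 8
u_2(R vs A) = 0
u_2(S vs A) = 6
max payoff 8 at {Q}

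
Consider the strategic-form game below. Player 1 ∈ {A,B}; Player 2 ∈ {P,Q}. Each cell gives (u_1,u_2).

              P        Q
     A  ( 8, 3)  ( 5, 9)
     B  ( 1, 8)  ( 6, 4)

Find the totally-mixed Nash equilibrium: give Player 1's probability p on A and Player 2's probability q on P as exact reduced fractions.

p=2/5, q=1/8

P1 indiff ⇒ q·8+(1-q)·5 = q·1+(1-q)·6 ⇒ q(7) = (1-q)(1) ⇒ q = 1/8
P2 indiff ⇒ p·3+(1-p)·8 = p·9+(1-p)·4 ⇒ p(-6) = (1-p)(-4) ⇒ p = 2/5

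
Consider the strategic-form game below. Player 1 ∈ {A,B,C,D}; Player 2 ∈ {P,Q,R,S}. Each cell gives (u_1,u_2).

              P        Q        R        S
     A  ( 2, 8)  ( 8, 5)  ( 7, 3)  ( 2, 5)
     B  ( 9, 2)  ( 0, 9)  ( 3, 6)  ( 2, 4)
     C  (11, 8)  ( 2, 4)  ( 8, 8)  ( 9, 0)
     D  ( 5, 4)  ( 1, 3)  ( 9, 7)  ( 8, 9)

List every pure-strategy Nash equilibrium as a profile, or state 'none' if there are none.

PSNE = {(C,P)}

(A,P): not NE [P1→C gives 11>2]
(A,Q): not NE [P2→P gives 8>5]
(A,R): not NE [P1→D gives 9>7; P2→P gives 8>3]
(A,S): not NE [P1→C gives 9>2; P2→P gives 8>5]
(B,P): not NE [P1→C gives 11>9; P2→Q gives 9>2]
(B,Q): not NE [P1→A gives 8>0]
(B,R): not NE [P1→D gives 9>3; P2→Q gives 9>6]
(B,S): not NE [P1→C gives 9>2; P2→Q gives 9>4]
(C,P): NE
(C,Q): not NE [P1→A gives 8>2; P2→R gives 8>4]
(C,R): not NE [P1→D gives 9>8]
(C,S): not NE [P2→R gives 8>0]
(D,P): not NE [P1→C gives 11>5; P2→S gives 9>4]
(D,Q): not NE [P1→A gives 8>1; P2→S gives 9>3]
(D,R): not NE [P2→S gives 9>7]
(D,S): not NE [P1→C gives 9>8]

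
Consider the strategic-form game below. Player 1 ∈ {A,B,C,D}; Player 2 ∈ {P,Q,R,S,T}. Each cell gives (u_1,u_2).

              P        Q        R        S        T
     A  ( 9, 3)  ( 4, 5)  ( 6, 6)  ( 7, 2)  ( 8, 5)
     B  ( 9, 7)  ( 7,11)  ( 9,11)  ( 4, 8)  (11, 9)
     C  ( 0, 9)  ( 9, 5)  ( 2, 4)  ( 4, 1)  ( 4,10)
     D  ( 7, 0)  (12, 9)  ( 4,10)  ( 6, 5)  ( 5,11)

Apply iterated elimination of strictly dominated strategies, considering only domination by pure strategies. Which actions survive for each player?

Remaining: P1:{B,D} P2:{Q,R,T}

P1 drop C (D beats it: P:7>0 Q:12>9 R:4>2 S:6>4 T:5>4)
P2 drop P (Q beats it: A:5>3 B:11>7 D:9>0)
P2 drop S (Q beats it: A:5>2 B:11>8 D:9>5)
P1 drop A (B beats it: Q:7>4 R:9>6 T:11>8)
P1→{B,D} P2→{Q,R,T}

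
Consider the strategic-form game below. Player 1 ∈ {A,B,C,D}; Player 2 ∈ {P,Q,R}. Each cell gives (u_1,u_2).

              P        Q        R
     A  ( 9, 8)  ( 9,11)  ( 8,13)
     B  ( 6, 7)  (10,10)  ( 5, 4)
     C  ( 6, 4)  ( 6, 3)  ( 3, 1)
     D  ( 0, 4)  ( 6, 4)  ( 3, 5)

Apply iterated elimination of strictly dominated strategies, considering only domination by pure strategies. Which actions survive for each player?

Survivors P1:{A,B} P2:{Q,R}

P1 drop C (A beats it: P:9>6 Q:9>6 R:8>3)
P1 drop D (A beats it: P:9>0 Q:9>6 R:8>3)
P2 drop P (Q beats it: A:11>8 B:10>7)
P1→{A,B} P2→{Q,R}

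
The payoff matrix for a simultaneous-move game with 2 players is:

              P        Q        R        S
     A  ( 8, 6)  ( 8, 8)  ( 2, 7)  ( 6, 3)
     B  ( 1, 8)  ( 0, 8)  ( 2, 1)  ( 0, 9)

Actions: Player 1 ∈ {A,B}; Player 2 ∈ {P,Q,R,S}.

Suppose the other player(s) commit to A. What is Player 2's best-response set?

BR_2 = {Q}

u_2(P vs A) = 6
u_2(Q vs A) = 8
u_2(R vs A) = 7
u_2(S vs A) = 3
max payoff 8 at {Q}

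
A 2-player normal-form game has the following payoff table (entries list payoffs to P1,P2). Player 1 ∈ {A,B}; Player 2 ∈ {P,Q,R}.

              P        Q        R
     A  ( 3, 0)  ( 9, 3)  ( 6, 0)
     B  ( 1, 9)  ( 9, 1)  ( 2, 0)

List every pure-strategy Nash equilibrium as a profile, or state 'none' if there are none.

(A,P): not NE [P2→Q gives 3>0]
(A,Q): NE
(A,R): not NE [P2→Q gives 3>0]
(B,P): not NE [P1→A gives 3>1]
(B,Q): not NE [P2→P gives 9>1]
(B,R): not NE [P1→A gives 6>2; P2→P gives 9>0]

NE set: (A,Q)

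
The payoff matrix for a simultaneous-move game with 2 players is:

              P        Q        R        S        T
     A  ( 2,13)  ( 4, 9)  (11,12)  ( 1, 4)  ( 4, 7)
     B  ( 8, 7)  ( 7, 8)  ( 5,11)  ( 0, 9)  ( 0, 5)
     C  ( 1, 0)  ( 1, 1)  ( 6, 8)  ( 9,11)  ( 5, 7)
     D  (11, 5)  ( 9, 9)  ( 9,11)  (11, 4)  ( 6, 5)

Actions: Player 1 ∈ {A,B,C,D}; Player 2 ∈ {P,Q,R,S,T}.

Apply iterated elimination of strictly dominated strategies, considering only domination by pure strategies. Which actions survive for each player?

IESDS → P1:{A,D} P2:{P,R}

P1 drop B (D beats it: P:11>8 Q:9>7 R:9>5 S:11>0 T:6>0)
P1 drop C (D beats it: P:11>1 Q:9>1 R:9>6 S:11>9 T:6>5)
P2 drop Q (R beats it: A:12>9 D:11>9)
P2 drop S (P beats it: A:13>4 D:5>4)
P2 drop T (R beats it: A:12>7 D:11>5)
P1→{A,D} P2→{P,R}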